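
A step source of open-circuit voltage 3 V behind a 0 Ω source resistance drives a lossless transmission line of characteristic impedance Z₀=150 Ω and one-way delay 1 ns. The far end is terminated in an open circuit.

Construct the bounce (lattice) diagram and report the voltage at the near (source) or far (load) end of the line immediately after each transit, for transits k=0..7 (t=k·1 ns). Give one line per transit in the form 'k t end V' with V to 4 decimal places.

Γ_L=1.000000, Γ_S=-1.000000; launch V₁=3·150/150=3.000000
k=0 src: V=3.0000
k=1 load: inc=3.000000, refl=3.000000·1.000000=3.0000; V=0.000000+3.000000+3.000000=6.0000
k=2 src: inc=3.000000, refl=3.000000·-1.000000=-3.0000; V=3.000000+3.000000+-3.000000=3.0000
k=3 load: inc=-3.000000, refl=-3.000000·1.000000=-3.0000; V=6.000000+-3.000000+-3.000000=0.0000
k=4 src: inc=-3.000000, refl=-3.000000·-1.000000=3.0000; V=3.000000+-3.000000+3.000000=3.0000
k=5 load: inc=3.000000, refl=3.000000·1.000000=3.0000; V=0.000000+3.000000+3.000000=6.0000
k=6 src: inc=3.000000, refl=3.000000·-1.000000=-3.0000; V=3.000000+3.000000+-3.000000=3.0000
k=7 load: inc=-3.000000, refl=-3.000000·1.000000=-3.0000; V=6.000000+-3.000000+-3.000000=0.0000

0 0 source 3.0000
1 1 load 6.0000
2 2 source 3.0000
3 3 load 0.0000
4 4 source 3.0000
5 5 load 6.0000
6 6 source 3.0000
7 7 load 0.0000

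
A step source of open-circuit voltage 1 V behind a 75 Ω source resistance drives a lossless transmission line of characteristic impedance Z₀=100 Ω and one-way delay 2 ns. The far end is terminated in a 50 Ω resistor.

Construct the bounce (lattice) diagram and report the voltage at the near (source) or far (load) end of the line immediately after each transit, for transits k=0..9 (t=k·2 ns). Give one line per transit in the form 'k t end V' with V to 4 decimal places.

0 0 source 0.5714
1 2 load 0.3810
2 4 source 0.4082
3 6 load 0.3991
4 8 source 0.4004
5 10 load 0.4000
6 12 source 0.4000
7 14 load 0.4000
8 16 source 0.4000
9 18 load 0.4000

Γ_L=-0.333333, Γ_S=-0.142857; launch V₁=1·100/175=0.571429
k=0 src: V=0.5714
k=1 load: inc=0.571429, refl=0.571429·-0.333333=-0.1905; V=0.000000+0.571429+-0.190476=0.3810
k=2 src: inc=-0.190476, refl=-0.190476·-0.142857=0.0272; V=0.571429+-0.190476+0.027211=0.4082
k=3 load: inc=0.027211, refl=0.027211·-0.333333=-0.0091; V=0.380952+0.027211+-0.009070=0.3991
k=4 src: inc=-0.009070, refl=-0.009070·-0.142857=0.0013; V=0.408163+-0.009070+0.001296=0.4004
k=5 load: inc=0.001296, refl=0.001296·-0.333333=-0.0004; V=0.399093+0.001296+-0.000432=0.4000
k=6 src: inc=-0.000432, refl=-0.000432·-0.142857=0.0001; V=0.400389+-0.000432+0.000062=0.4000
k=7 load: inc=0.000062, refl=0.000062·-0.333333=-0.0000; V=0.399957+0.000062+-0.000021=0.4000
k=8 src: inc=-0.000021, refl=-0.000021·-0.142857=0.0000; V=0.400019+-0.000021+0.000003=0.4000
k=9 load: inc=0.000003, refl=0.000003·-0.333333=-0.0000; V=0.399998+0.000003+-0.000001=0.4000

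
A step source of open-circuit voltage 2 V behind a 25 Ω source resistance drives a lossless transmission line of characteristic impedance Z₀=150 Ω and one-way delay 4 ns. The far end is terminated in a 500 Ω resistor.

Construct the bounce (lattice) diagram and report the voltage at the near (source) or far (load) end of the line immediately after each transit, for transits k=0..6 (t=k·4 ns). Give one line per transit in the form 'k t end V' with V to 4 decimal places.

Γ_L=0.538462, Γ_S=-0.714286; launch V₁=2·150/175=1.714286
k=0 src: V=1.7143
k=1 load: inc=1.714286, refl=1.714286·0.538462=0.9231; V=0.000000+1.714286+0.923077=2.6374
k=2 src: inc=0.923077, refl=0.923077·-0.714286=-0.6593; V=1.714286+0.923077+-0.659341=1.9780
k=3 load: inc=-0.659341, refl=-0.659341·0.538462=-0.3550; V=2.637363+-0.659341+-0.355030=1.6230
k=4 src: inc=-0.355030, refl=-0.355030·-0.714286=0.2536; V=1.978022+-0.355030+0.253593=1.8766
k=5 load: inc=0.253593, refl=0.253593·0.538462=0.1365; V=1.622992+0.253593+0.136550=2.0131
k=6 src: inc=0.136550, refl=0.136550·-0.714286=-0.0975; V=1.876585+0.136550+-0.097536=1.9156

0 0 source 1.7143
1 4 load 2.6374
2 8 source 1.9780
3 12 load 1.6230
4 16 source 1.8766
5 20 load 2.0131
6 24 source 1.9156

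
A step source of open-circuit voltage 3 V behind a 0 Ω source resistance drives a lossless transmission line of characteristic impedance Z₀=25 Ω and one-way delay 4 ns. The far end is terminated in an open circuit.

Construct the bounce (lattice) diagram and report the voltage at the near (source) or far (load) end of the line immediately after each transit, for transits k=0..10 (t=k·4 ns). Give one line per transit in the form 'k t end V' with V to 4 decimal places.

Γ_L=1.000000, Γ_S=-1.000000; launch V₁=3·25/25=3.000000
k=0 src: V=3.0000
k=1 load: inc=3.000000, refl=3.000000·1.000000=3.0000; V=0.000000+3.000000+3.000000=6.0000
k=2 src: inc=3.000000, refl=3.000000·-1.000000=-3.0000; V=3.000000+3.000000+-3.000000=3.0000
k=3 load: inc=-3.000000, refl=-3.000000·1.000000=-3.0000; V=6.000000+-3.000000+-3.000000=0.0000
k=4 src: inc=-3.000000, refl=-3.000000·-1.000000=3.0000; V=3.000000+-3.000000+3.000000=3.0000
k=5 load: inc=3.000000, refl=3.000000·1.000000=3.0000; V=0.000000+3.000000+3.000000=6.0000
k=6 src: inc=3.000000, refl=3.000000·-1.000000=-3.0000; V=3.000000+3.000000+-3.000000=3.0000
k=7 load: inc=-3.000000, refl=-3.000000·1.000000=-3.0000; V=6.000000+-3.000000+-3.000000=0.0000
k=8 src: inc=-3.000000, refl=-3.000000·-1.000000=3.0000; V=3.000000+-3.000000+3.000000=3.0000
k=9 load: inc=3.000000, refl=3.000000·1.000000=3.0000; V=0.000000+3.000000+3.000000=6.0000
k=10 src: inc=3.000000, refl=3.000000·-1.000000=-3.0000; V=3.000000+3.000000+-3.000000=3.0000

0 0 source 3.0000
1 4 load 6.0000
2 8 source 3.0000
3 12 load 0.0000
4 16 source 3.0000
5 20 load 6.0000
6 24 source 3.0000
7 28 load 0.0000
8 32 source 3.0000
9 36 load 6.0000
10 40 source 3.0000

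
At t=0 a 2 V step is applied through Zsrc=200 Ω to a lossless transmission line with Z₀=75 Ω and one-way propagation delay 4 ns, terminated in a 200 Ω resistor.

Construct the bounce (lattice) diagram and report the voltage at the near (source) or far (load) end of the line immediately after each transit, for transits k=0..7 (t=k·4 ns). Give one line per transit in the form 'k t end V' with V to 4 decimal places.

Γ_L=0.454545, Γ_S=0.454545; launch V₁=2·75/275=0.545455
k=0 src: V=0.5455
k=1 load: inc=0.545455, refl=0.545455·0.454545=0.2479; V=0.000000+0.545455+0.247934=0.7934
k=2 src: inc=0.247934, refl=0.247934·0.454545=0.1127; V=0.545455+0.247934+0.112697=0.9061
k=3 load: inc=0.112697, refl=0.112697·0.454545=0.0512; V=0.793388+0.112697+0.051226=0.9573
k=4 src: inc=0.051226, refl=0.051226·0.454545=0.0233; V=0.906086+0.051226+0.023285=0.9806
k=5 load: inc=0.023285, refl=0.023285·0.454545=0.0106; V=0.957312+0.023285+0.010584=0.9912
k=6 src: inc=0.010584, refl=0.010584·0.454545=0.0048; V=0.980596+0.010584+0.004811=0.9960
k=7 load: inc=0.004811, refl=0.004811·0.454545=0.0022; V=0.991180+0.004811+0.002187=0.9982

0 0 source 0.5455
1 4 load 0.7934
2 8 source 0.9061
3 12 load 0.9573
4 16 source 0.9806
5 20 load 0.9912
6 24 source 0.9960
7 28 load 0.9982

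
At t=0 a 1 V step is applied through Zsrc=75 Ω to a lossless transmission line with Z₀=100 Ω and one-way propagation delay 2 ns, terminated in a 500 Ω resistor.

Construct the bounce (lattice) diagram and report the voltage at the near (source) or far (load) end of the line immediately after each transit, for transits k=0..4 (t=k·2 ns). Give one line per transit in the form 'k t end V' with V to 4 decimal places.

0 0 source 0.5714
1 2 load 0.9524
2 4 source 0.8980
3 6 load 0.8617
4 8 source 0.8669

Γ_L=0.666667, Γ_S=-0.142857; launch V₁=1·100/175=0.571429
k=0 src: V=0.5714
k=1 load: inc=0.571429, refl=0.571429·0.666667=0.3810; V=0.000000+0.571429+0.380952=0.9524
k=2 src: inc=0.380952, refl=0.380952·-0.142857=-0.0544; V=0.571429+0.380952+-0.054422=0.8980
k=3 load: inc=-0.054422, refl=-0.054422·0.666667=-0.0363; V=0.952381+-0.054422+-0.036281=0.8617
k=4 src: inc=-0.036281, refl=-0.036281·-0.142857=0.0052; V=0.897959+-0.036281+0.005183=0.8669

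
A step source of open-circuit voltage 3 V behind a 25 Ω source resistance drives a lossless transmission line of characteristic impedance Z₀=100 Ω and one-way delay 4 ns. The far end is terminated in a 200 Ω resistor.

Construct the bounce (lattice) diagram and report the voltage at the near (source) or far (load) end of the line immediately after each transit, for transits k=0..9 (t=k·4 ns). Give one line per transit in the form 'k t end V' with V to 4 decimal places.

Γ_L=0.333333, Γ_S=-0.600000; launch V₁=3·100/125=2.400000
k=0 src: V=2.4000
k=1 load: inc=2.400000, refl=2.400000·0.333333=0.8000; V=0.000000+2.400000+0.800000=3.2000
k=2 src: inc=0.800000, refl=0.800000·-0.600000=-0.4800; V=2.400000+0.800000+-0.480000=2.7200
k=3 load: inc=-0.480000, refl=-0.480000·0.333333=-0.1600; V=3.200000+-0.480000+-0.160000=2.5600
k=4 src: inc=-0.160000, refl=-0.160000·-0.600000=0.0960; V=2.720000+-0.160000+0.096000=2.6560
k=5 load: inc=0.096000, refl=0.096000·0.333333=0.0320; V=2.560000+0.096000+0.032000=2.6880
k=6 src: inc=0.032000, refl=0.032000·-0.600000=-0.0192; V=2.656000+0.032000+-0.019200=2.6688
k=7 load: inc=-0.019200, refl=-0.019200·0.333333=-0.0064; V=2.688000+-0.019200+-0.006400=2.6624
k=8 src: inc=-0.006400, refl=-0.006400·-0.600000=0.0038; V=2.668800+-0.006400+0.003840=2.6662
k=9 load: inc=0.003840, refl=0.003840·0.333333=0.0013; V=2.662400+0.003840+0.001280=2.6675

0 0 source 2.4000
1 4 load 3.2000
2 8 source 2.7200
3 12 load 2.5600
4 16 source 2.6560
5 20 load 2.6880
6 24 source 2.6688
7 28 load 2.6624
8 32 source 2.6662
9 36 load 2.6675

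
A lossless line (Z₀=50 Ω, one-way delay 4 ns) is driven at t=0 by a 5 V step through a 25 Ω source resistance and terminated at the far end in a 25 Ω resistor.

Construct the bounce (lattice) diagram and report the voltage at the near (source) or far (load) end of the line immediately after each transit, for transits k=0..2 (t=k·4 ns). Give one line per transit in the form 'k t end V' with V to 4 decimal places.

0 0 source 3.3333
1 4 load 2.2222
2 8 source 2.5926

Γ_L=-0.333333, Γ_S=-0.333333; launch V₁=5·50/75=3.333333
k=0 src: V=3.3333
k=1 load: inc=3.333333, refl=3.333333·-0.333333=-1.1111; V=0.000000+3.333333+-1.111111=2.2222
k=2 src: inc=-1.111111, refl=-1.111111·-0.333333=0.3704; V=3.333333+-1.111111+0.370370=2.5926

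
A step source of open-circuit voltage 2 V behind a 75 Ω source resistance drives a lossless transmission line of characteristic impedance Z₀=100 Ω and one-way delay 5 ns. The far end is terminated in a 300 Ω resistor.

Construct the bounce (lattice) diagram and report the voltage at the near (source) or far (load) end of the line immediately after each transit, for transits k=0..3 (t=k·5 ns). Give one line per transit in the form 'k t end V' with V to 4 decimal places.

Γ_L=0.500000, Γ_S=-0.142857; launch V₁=2·100/175=1.142857
k=0 src: V=1.1429
k=1 load: inc=1.142857, refl=1.142857·0.500000=0.5714; V=0.000000+1.142857+0.571429=1.7143
k=2 src: inc=0.571429, refl=0.571429·-0.142857=-0.0816; V=1.142857+0.571429+-0.081633=1.6327
k=3 load: inc=-0.081633, refl=-0.081633·0.500000=-0.0408; V=1.714286+-0.081633+-0.040816=1.5918

0 0 source 1.1429
1 5 load 1.7143
2 10 source 1.6327
3 15 load 1.5918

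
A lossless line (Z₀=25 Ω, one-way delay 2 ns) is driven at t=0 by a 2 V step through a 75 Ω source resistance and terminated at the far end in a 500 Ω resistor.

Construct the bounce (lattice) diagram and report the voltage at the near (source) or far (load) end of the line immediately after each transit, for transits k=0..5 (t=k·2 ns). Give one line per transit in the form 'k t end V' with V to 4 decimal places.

Γ_L=0.904762, Γ_S=0.500000; launch V₁=2·25/100=0.500000
k=0 src: V=0.5000
k=1 load: inc=0.500000, refl=0.500000·0.904762=0.4524; V=0.000000+0.500000+0.452381=0.9524
k=2 src: inc=0.452381, refl=0.452381·0.500000=0.2262; V=0.500000+0.452381+0.226190=1.1786
k=3 load: inc=0.226190, refl=0.226190·0.904762=0.2046; V=0.952381+0.226190+0.204649=1.3832
k=4 src: inc=0.204649, refl=0.204649·0.500000=0.1023; V=1.178571+0.204649+0.102324=1.4855
k=5 load: inc=0.102324, refl=0.102324·0.904762=0.0926; V=1.383220+0.102324+0.092579=1.5781

0 0 source 0.5000
1 2 load 0.9524
2 4 source 1.1786
3 6 load 1.3832
4 8 source 1.4855
5 10 load 1.5781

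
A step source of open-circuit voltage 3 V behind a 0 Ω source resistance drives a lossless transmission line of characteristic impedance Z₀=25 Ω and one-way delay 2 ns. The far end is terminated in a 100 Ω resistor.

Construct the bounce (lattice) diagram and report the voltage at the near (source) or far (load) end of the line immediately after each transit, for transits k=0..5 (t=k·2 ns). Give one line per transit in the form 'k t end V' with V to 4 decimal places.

Γ_L=0.600000, Γ_S=-1.000000; launch V₁=3·25/25=3.000000
k=0 src: V=3.0000
k=1 load: inc=3.000000, refl=3.000000·0.600000=1.8000; V=0.000000+3.000000+1.800000=4.8000
k=2 src: inc=1.800000, refl=1.800000·-1.000000=-1.8000; V=3.000000+1.800000+-1.800000=3.0000
k=3 load: inc=-1.800000, refl=-1.800000·0.600000=-1.0800; V=4.800000+-1.800000+-1.080000=1.9200
k=4 src: inc=-1.080000, refl=-1.080000·-1.000000=1.0800; V=3.000000+-1.080000+1.080000=3.0000
k=5 load: inc=1.080000, refl=1.080000·0.600000=0.6480; V=1.920000+1.080000+0.648000=3.6480

0 0 source 3.0000
1 2 load 4.8000
2 4 source 3.0000
3 6 load 1.9200
4 8 source 3.0000
5 10 load 3.6480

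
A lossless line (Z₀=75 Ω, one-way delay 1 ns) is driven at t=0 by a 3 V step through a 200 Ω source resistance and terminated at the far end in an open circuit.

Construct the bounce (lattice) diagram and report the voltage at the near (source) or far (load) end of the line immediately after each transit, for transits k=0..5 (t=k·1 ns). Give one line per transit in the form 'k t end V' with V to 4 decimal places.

Γ_L=1.000000, Γ_S=0.454545; launch V₁=3·75/275=0.818182
k=0 src: V=0.8182
k=1 load: inc=0.818182, refl=0.818182·1.000000=0.8182; V=0.000000+0.818182+0.818182=1.6364
k=2 src: inc=0.818182, refl=0.818182·0.454545=0.3719; V=0.818182+0.818182+0.371901=2.0083
k=3 load: inc=0.371901, refl=0.371901·1.000000=0.3719; V=1.636364+0.371901+0.371901=2.3802
k=4 src: inc=0.371901, refl=0.371901·0.454545=0.1690; V=2.008264+0.371901+0.169046=2.5492
k=5 load: inc=0.169046, refl=0.169046·1.000000=0.1690; V=2.380165+0.169046+0.169046=2.7183

0 0 source 0.8182
1 1 load 1.6364
2 2 source 2.0083
3 3 load 2.3802
4 4 source 2.5492
5 5 load 2.7183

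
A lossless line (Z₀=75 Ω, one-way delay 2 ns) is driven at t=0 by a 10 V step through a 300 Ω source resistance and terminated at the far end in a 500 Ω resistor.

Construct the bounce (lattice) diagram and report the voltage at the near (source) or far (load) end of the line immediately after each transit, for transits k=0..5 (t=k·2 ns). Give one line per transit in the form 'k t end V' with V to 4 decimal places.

Γ_L=0.739130, Γ_S=0.600000; launch V₁=10·75/375=2.000000
k=0 src: V=2.0000
k=1 load: inc=2.000000, refl=2.000000·0.739130=1.4783; V=0.000000+2.000000+1.478261=3.4783
k=2 src: inc=1.478261, refl=1.478261·0.600000=0.8870; V=2.000000+1.478261+0.886957=4.3652
k=3 load: inc=0.886957, refl=0.886957·0.739130=0.6556; V=3.478261+0.886957+0.655577=5.0208
k=4 src: inc=0.655577, refl=0.655577·0.600000=0.3933; V=4.365217+0.655577+0.393346=5.4141
k=5 load: inc=0.393346, refl=0.393346·0.739130=0.2907; V=5.020794+0.393346+0.290734=5.7049

0 0 source 2.0000
1 2 load 3.4783
2 4 source 4.3652
3 6 load 5.0208
4 8 source 5.4141
5 10 load 5.7049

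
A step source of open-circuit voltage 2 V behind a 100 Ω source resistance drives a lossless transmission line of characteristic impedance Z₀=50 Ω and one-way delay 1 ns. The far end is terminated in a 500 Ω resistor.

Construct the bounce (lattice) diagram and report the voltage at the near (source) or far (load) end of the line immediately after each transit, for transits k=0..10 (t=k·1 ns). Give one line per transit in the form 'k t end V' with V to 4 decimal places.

Γ_L=0.818182, Γ_S=0.333333; launch V₁=2·50/150=0.666667
k=0 src: V=0.6667
k=1 load: inc=0.666667, refl=0.666667·0.818182=0.5455; V=0.000000+0.666667+0.545455=1.2121
k=2 src: inc=0.545455, refl=0.545455·0.333333=0.1818; V=0.666667+0.545455+0.181818=1.3939
k=3 load: inc=0.181818, refl=0.181818·0.818182=0.1488; V=1.212121+0.181818+0.148760=1.5427
k=4 src: inc=0.148760, refl=0.148760·0.333333=0.0496; V=1.393939+0.148760+0.049587=1.5923
k=5 load: inc=0.049587, refl=0.049587·0.818182=0.0406; V=1.542700+0.049587+0.040571=1.6329
k=6 src: inc=0.040571, refl=0.040571·0.333333=0.0135; V=1.592287+0.040571+0.013524=1.6464
k=7 load: inc=0.013524, refl=0.013524·0.818182=0.0111; V=1.632858+0.013524+0.011065=1.6574
k=8 src: inc=0.011065, refl=0.011065·0.333333=0.0037; V=1.646381+0.011065+0.003688=1.6611
k=9 load: inc=0.003688, refl=0.003688·0.818182=0.0030; V=1.657446+0.003688+0.003018=1.6642
k=10 src: inc=0.003018, refl=0.003018·0.333333=0.0010; V=1.661134+0.003018+0.001006=1.6652

0 0 source 0.6667
1 1 load 1.2121
2 2 source 1.3939
3 3 load 1.5427
4 4 source 1.5923
5 5 load 1.6329
6 6 source 1.6464
7 7 load 1.6574
8 8 source 1.6611
9 9 load 1.6642
10 10 source 1.6652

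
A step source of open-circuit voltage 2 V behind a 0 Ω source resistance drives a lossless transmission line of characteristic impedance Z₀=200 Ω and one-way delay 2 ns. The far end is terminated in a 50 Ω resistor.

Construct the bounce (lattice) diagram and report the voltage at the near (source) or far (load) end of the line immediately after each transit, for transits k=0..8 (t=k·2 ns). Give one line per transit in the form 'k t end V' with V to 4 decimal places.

0 0 source 2.0000
1 2 load 0.8000
2 4 source 2.0000
3 6 load 1.2800
4 8 source 2.0000
5 10 load 1.5680
6 12 source 2.0000
7 14 load 1.7408
8 16 source 2.0000

Γ_L=-0.600000, Γ_S=-1.000000; launch V₁=2·200/200=2.000000
k=0 src: V=2.0000
k=1 load: inc=2.000000, refl=2.000000·-0.600000=-1.2000; V=0.000000+2.000000+-1.200000=0.8000
k=2 src: inc=-1.200000, refl=-1.200000·-1.000000=1.2000; V=2.000000+-1.200000+1.200000=2.0000
k=3 load: inc=1.200000, refl=1.200000·-0.600000=-0.7200; V=0.800000+1.200000+-0.720000=1.2800
k=4 src: inc=-0.720000, refl=-0.720000·-1.000000=0.7200; V=2.000000+-0.720000+0.720000=2.0000
k=5 load: inc=0.720000, refl=0.720000·-0.600000=-0.4320; V=1.280000+0.720000+-0.432000=1.5680
k=6 src: inc=-0.432000, refl=-0.432000·-1.000000=0.4320; V=2.000000+-0.432000+0.432000=2.0000
k=7 load: inc=0.432000, refl=0.432000·-0.600000=-0.2592; V=1.568000+0.432000+-0.259200=1.7408
k=8 src: inc=-0.259200, refl=-0.259200·-1.000000=0.2592; V=2.000000+-0.259200+0.259200=2.0000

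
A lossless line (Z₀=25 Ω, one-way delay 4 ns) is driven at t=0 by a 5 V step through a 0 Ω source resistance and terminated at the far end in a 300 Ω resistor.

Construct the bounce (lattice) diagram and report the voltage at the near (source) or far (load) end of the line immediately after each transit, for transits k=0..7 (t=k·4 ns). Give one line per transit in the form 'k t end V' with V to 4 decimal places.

0 0 source 5.0000
1 4 load 9.2308
2 8 source 5.0000
3 12 load 1.4201
4 16 source 5.0000
5 20 load 8.0291
6 24 source 5.0000
7 28 load 2.4369

Γ_L=0.846154, Γ_S=-1.000000; launch V₁=5·25/25=5.000000
k=0 src: V=5.0000
k=1 load: inc=5.000000, refl=5.000000·0.846154=4.2308; V=0.000000+5.000000+4.230769=9.2308
k=2 src: inc=4.230769, refl=4.230769·-1.000000=-4.2308; V=5.000000+4.230769+-4.230769=5.0000
k=3 load: inc=-4.230769, refl=-4.230769·0.846154=-3.5799; V=9.230769+-4.230769+-3.579882=1.4201
k=4 src: inc=-3.579882, refl=-3.579882·-1.000000=3.5799; V=5.000000+-3.579882+3.579882=5.0000
k=5 load: inc=3.579882, refl=3.579882·0.846154=3.0291; V=1.420118+3.579882+3.029131=8.0291
k=6 src: inc=3.029131, refl=3.029131·-1.000000=-3.0291; V=5.000000+3.029131+-3.029131=5.0000
k=7 load: inc=-3.029131, refl=-3.029131·0.846154=-2.5631; V=8.029131+-3.029131+-2.563111=2.4369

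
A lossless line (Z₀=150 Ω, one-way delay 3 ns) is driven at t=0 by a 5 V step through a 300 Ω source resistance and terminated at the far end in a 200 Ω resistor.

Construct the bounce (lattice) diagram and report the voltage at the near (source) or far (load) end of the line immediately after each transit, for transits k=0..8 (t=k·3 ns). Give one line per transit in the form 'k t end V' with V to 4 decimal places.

Γ_L=0.142857, Γ_S=0.333333; launch V₁=5·150/450=1.666667
k=0 src: V=1.6667
k=1 load: inc=1.666667, refl=1.666667·0.142857=0.2381; V=0.000000+1.666667+0.238095=1.9048
k=2 src: inc=0.238095, refl=0.238095·0.333333=0.0794; V=1.666667+0.238095+0.079365=1.9841
k=3 load: inc=0.079365, refl=0.079365·0.142857=0.0113; V=1.904762+0.079365+0.011338=1.9955
k=4 src: inc=0.011338, refl=0.011338·0.333333=0.0038; V=1.984127+0.011338+0.003779=1.9992
k=5 load: inc=0.003779, refl=0.003779·0.142857=0.0005; V=1.995465+0.003779+0.000540=1.9998
k=6 src: inc=0.000540, refl=0.000540·0.333333=0.0002; V=1.999244+0.000540+0.000180=2.0000
k=7 load: inc=0.000180, refl=0.000180·0.142857=0.0000; V=1.999784+0.000180+0.000026=2.0000
k=8 src: inc=0.000026, refl=0.000026·0.333333=0.0000; V=1.999964+0.000026+0.000009=2.0000

0 0 source 1.6667
1 3 load 1.9048
2 6 source 1.9841
3 9 load 1.9955
4 12 source 1.9992
5 15 load 1.9998
6 18 source 2.0000
7 21 load 2.0000
8 24 source 2.0000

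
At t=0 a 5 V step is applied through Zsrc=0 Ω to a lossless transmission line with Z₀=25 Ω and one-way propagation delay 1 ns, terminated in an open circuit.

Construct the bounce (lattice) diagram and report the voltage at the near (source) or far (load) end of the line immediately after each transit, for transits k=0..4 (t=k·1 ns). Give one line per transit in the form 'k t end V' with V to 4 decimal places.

Γ_L=1.000000, Γ_S=-1.000000; launch V₁=5·25/25=5.000000
k=0 src: V=5.0000
k=1 load: inc=5.000000, refl=5.000000·1.000000=5.0000; V=0.000000+5.000000+5.000000=10.0000
k=2 src: inc=5.000000, refl=5.000000·-1.000000=-5.0000; V=5.000000+5.000000+-5.000000=5.0000
k=3 load: inc=-5.000000, refl=-5.000000·1.000000=-5.0000; V=10.000000+-5.000000+-5.000000=0.0000
k=4 src: inc=-5.000000, refl=-5.000000·-1.000000=5.0000; V=5.000000+-5.000000+5.000000=5.0000

0 0 source 5.0000
1 1 load 10.0000
2 2 source 5.0000
3 3 load 0.0000
4 4 source 5.0000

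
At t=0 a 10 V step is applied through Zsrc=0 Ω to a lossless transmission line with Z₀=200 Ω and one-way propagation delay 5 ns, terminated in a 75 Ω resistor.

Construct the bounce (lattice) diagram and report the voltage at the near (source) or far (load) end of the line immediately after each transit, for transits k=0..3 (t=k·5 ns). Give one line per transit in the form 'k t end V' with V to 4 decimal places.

Γ_L=-0.454545, Γ_S=-1.000000; launch V₁=10·200/200=10.000000
k=0 src: V=10.0000
k=1 load: inc=10.000000, refl=10.000000·-0.454545=-4.5455; V=0.000000+10.000000+-4.545455=5.4545
k=2 src: inc=-4.545455, refl=-4.545455·-1.000000=4.5455; V=10.000000+-4.545455+4.545455=10.0000
k=3 load: inc=4.545455, refl=4.545455·-0.454545=-2.0661; V=5.454545+4.545455+-2.066116=7.9339

0 0 source 10.0000
1 5 load 5.4545
2 10 source 10.0000
3 15 load 7.9339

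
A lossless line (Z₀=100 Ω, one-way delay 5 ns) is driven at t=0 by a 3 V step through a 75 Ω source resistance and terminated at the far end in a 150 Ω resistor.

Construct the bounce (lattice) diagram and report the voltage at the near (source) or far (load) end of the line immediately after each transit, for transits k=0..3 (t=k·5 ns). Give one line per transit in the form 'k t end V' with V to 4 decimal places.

0 0 source 1.7143
1 5 load 2.0571
2 10 source 2.0082
3 15 load 1.9984

Γ_L=0.200000, Γ_S=-0.142857; launch V₁=3·100/175=1.714286
k=0 src: V=1.7143
k=1 load: inc=1.714286, refl=1.714286·0.200000=0.3429; V=0.000000+1.714286+0.342857=2.0571
k=2 src: inc=0.342857, refl=0.342857·-0.142857=-0.0490; V=1.714286+0.342857+-0.048980=2.0082
k=3 load: inc=-0.048980, refl=-0.048980·0.200000=-0.0098; V=2.057143+-0.048980+-0.009796=1.9984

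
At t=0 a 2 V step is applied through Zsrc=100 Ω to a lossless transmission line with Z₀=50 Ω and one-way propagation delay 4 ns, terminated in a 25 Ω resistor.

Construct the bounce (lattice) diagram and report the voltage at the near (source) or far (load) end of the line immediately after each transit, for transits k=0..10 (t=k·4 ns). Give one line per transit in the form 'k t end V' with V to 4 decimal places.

0 0 source 0.6667
1 4 load 0.4444
2 8 source 0.3704
3 12 load 0.3951
4 16 source 0.4033
5 20 load 0.4005
6 24 source 0.3996
7 28 load 0.3999
8 32 source 0.4000
9 36 load 0.4000
10 40 source 0.4000

Γ_L=-0.333333, Γ_S=0.333333; launch V₁=2·50/150=0.666667
k=0 src: V=0.6667
k=1 load: inc=0.666667, refl=0.666667·-0.333333=-0.2222; V=0.000000+0.666667+-0.222222=0.4444
k=2 src: inc=-0.222222, refl=-0.222222·0.333333=-0.0741; V=0.666667+-0.222222+-0.074074=0.3704
k=3 load: inc=-0.074074, refl=-0.074074·-0.333333=0.0247; V=0.444444+-0.074074+0.024691=0.3951
k=4 src: inc=0.024691, refl=0.024691·0.333333=0.0082; V=0.370370+0.024691+0.008230=0.4033
k=5 load: inc=0.008230, refl=0.008230·-0.333333=-0.0027; V=0.395062+0.008230+-0.002743=0.4005
k=6 src: inc=-0.002743, refl=-0.002743·0.333333=-0.0009; V=0.403292+-0.002743+-0.000914=0.3996
k=7 load: inc=-0.000914, refl=-0.000914·-0.333333=0.0003; V=0.400549+-0.000914+0.000305=0.3999
k=8 src: inc=0.000305, refl=0.000305·0.333333=0.0001; V=0.399634+0.000305+0.000102=0.4000
k=9 load: inc=0.000102, refl=0.000102·-0.333333=-0.0000; V=0.399939+0.000102+-0.000034=0.4000
k=10 src: inc=-0.000034, refl=-0.000034·0.333333=-0.0000; V=0.400041+-0.000034+-0.000011=0.4000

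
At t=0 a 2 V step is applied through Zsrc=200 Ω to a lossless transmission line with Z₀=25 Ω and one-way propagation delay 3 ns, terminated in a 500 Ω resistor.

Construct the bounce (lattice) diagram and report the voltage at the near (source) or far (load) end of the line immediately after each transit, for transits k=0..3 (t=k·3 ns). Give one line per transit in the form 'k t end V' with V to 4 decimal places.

Γ_L=0.904762, Γ_S=0.777778; launch V₁=2·25/225=0.222222
k=0 src: V=0.2222
k=1 load: inc=0.222222, refl=0.222222·0.904762=0.2011; V=0.000000+0.222222+0.201058=0.4233
k=2 src: inc=0.201058, refl=0.201058·0.777778=0.1564; V=0.222222+0.201058+0.156379=0.5797
k=3 load: inc=0.156379, refl=0.156379·0.904762=0.1415; V=0.423280+0.156379+0.141485=0.7211

0 0 source 0.2222
1 3 load 0.4233
2 6 source 0.5797
3 9 load 0.7211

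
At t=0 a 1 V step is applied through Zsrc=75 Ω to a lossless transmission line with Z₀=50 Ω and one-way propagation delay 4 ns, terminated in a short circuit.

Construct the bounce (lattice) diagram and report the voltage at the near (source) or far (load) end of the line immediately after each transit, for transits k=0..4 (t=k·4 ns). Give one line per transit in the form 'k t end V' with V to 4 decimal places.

0 0 source 0.4000
1 4 load 0.0000
2 8 source -0.0800
3 12 load 0.0000
4 16 source 0.0160

Γ_L=-1.000000, Γ_S=0.200000; launch V₁=1·50/125=0.400000
k=0 src: V=0.4000
k=1 load: inc=0.400000, refl=0.400000·-1.000000=-0.4000; V=0.000000+0.400000+-0.400000=0.0000
k=2 src: inc=-0.400000, refl=-0.400000·0.200000=-0.0800; V=0.400000+-0.400000+-0.080000=-0.0800
k=3 load: inc=-0.080000, refl=-0.080000·-1.000000=0.0800; V=0.000000+-0.080000+0.080000=0.0000
k=4 src: inc=0.080000, refl=0.080000·0.200000=0.0160; V=-0.080000+0.080000+0.016000=0.0160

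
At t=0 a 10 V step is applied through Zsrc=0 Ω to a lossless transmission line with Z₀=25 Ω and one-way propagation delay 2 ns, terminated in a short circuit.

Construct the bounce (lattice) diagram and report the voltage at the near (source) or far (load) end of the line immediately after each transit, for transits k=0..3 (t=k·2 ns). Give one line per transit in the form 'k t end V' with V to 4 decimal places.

0 0 source 10.0000
1 2 load 0.0000
2 4 source 10.0000
3 6 load 0.0000

Γ_L=-1.000000, Γ_S=-1.000000; launch V₁=10·25/25=10.000000
k=0 src: V=10.0000
k=1 load: inc=10.000000, refl=10.000000·-1.000000=-10.0000; V=0.000000+10.000000+-10.000000=0.0000
k=2 src: inc=-10.000000, refl=-10.000000·-1.000000=10.0000; V=10.000000+-10.000000+10.000000=10.0000
k=3 load: inc=10.000000, refl=10.000000·-1.000000=-10.0000; V=0.000000+10.000000+-10.000000=0.0000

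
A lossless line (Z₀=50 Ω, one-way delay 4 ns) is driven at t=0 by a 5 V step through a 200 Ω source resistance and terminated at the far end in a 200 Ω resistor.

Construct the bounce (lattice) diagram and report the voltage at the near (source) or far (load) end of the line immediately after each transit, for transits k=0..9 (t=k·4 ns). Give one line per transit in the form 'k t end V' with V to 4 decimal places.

Γ_L=0.600000, Γ_S=0.600000; launch V₁=5·50/250=1.000000
k=0 src: V=1.0000
k=1 load: inc=1.000000, refl=1.000000·0.600000=0.6000; V=0.000000+1.000000+0.600000=1.6000
k=2 src: inc=0.600000, refl=0.600000·0.600000=0.3600; V=1.000000+0.600000+0.360000=1.9600
k=3 load: inc=0.360000, refl=0.360000·0.600000=0.2160; V=1.600000+0.360000+0.216000=2.1760
k=4 src: inc=0.216000, refl=0.216000·0.600000=0.1296; V=1.960000+0.216000+0.129600=2.3056
k=5 load: inc=0.129600, refl=0.129600·0.600000=0.0778; V=2.176000+0.129600+0.077760=2.3834
k=6 src: inc=0.077760, refl=0.077760·0.600000=0.0467; V=2.305600+0.077760+0.046656=2.4300
k=7 load: inc=0.046656, refl=0.046656·0.600000=0.0280; V=2.383360+0.046656+0.027994=2.4580
k=8 src: inc=0.027994, refl=0.027994·0.600000=0.0168; V=2.430016+0.027994+0.016796=2.4748
k=9 load: inc=0.016796, refl=0.016796·0.600000=0.0101; V=2.458010+0.016796+0.010078=2.4849

0 0 source 1.0000
1 4 load 1.6000
2 8 source 1.9600
3 12 load 2.1760
4 16 source 2.3056
5 20 load 2.3834
6 24 source 2.4300
7 28 load 2.4580
8 32 source 2.4748
9 36 load 2.4849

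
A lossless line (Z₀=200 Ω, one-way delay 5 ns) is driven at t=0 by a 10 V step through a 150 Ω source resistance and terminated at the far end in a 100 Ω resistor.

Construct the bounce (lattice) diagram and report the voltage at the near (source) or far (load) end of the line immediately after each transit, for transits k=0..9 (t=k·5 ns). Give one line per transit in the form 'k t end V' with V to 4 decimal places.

Γ_L=-0.333333, Γ_S=-0.142857; launch V₁=10·200/350=5.714286
k=0 src: V=5.7143
k=1 load: inc=5.714286, refl=5.714286·-0.333333=-1.9048; V=0.000000+5.714286+-1.904762=3.8095
k=2 src: inc=-1.904762, refl=-1.904762·-0.142857=0.2721; V=5.714286+-1.904762+0.272109=4.0816
k=3 load: inc=0.272109, refl=0.272109·-0.333333=-0.0907; V=3.809524+0.272109+-0.090703=3.9909
k=4 src: inc=-0.090703, refl=-0.090703·-0.142857=0.0130; V=4.081633+-0.090703+0.012958=4.0039
k=5 load: inc=0.012958, refl=0.012958·-0.333333=-0.0043; V=3.990930+0.012958+-0.004319=3.9996
k=6 src: inc=-0.004319, refl=-0.004319·-0.142857=0.0006; V=4.003887+-0.004319+0.000617=4.0002
k=7 load: inc=0.000617, refl=0.000617·-0.333333=-0.0002; V=3.999568+0.000617+-0.000206=4.0000
k=8 src: inc=-0.000206, refl=-0.000206·-0.142857=0.0000; V=4.000185+-0.000206+0.000029=4.0000
k=9 load: inc=0.000029, refl=0.000029·-0.333333=-0.0000; V=3.999979+0.000029+-0.000010=4.0000

0 0 source 5.7143
1 5 load 3.8095
2 10 source 4.0816
3 15 load 3.9909
4 20 source 4.0039
5 25 load 3.9996
6 30 source 4.0002
7 35 load 4.0000
8 40 source 4.0000
9 45 load 4.0000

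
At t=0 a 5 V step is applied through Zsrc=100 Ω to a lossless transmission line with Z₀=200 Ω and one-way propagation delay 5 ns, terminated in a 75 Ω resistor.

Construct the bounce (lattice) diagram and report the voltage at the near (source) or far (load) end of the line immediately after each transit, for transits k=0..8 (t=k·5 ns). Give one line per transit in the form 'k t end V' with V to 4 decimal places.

Γ_L=-0.454545, Γ_S=-0.333333; launch V₁=5·200/300=3.333333
k=0 src: V=3.3333
k=1 load: inc=3.333333, refl=3.333333·-0.454545=-1.5152; V=0.000000+3.333333+-1.515152=1.8182
k=2 src: inc=-1.515152, refl=-1.515152·-0.333333=0.5051; V=3.333333+-1.515152+0.505051=2.3232
k=3 load: inc=0.505051, refl=0.505051·-0.454545=-0.2296; V=1.818182+0.505051+-0.229568=2.0937
k=4 src: inc=-0.229568, refl=-0.229568·-0.333333=0.0765; V=2.323232+-0.229568+0.076523=2.1702
k=5 load: inc=0.076523, refl=0.076523·-0.454545=-0.0348; V=2.093664+0.076523+-0.034783=2.1354
k=6 src: inc=-0.034783, refl=-0.034783·-0.333333=0.0116; V=2.170187+-0.034783+0.011594=2.1470
k=7 load: inc=0.011594, refl=0.011594·-0.454545=-0.0053; V=2.135404+0.011594+-0.005270=2.1417
k=8 src: inc=-0.005270, refl=-0.005270·-0.333333=0.0018; V=2.146998+-0.005270+0.001757=2.1435

0 0 source 3.3333
1 5 load 1.8182
2 10 source 2.3232
3 15 load 2.0937
4 20 source 2.1702
5 25 load 2.1354
6 30 source 2.1470
7 35 load 2.1417
8 40 source 2.1435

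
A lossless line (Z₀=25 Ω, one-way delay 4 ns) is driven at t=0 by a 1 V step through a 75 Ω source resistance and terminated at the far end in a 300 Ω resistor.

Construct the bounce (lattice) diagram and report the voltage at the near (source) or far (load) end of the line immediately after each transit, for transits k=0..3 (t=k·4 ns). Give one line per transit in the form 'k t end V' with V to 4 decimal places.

0 0 source 0.2500
1 4 load 0.4615
2 8 source 0.5673
3 12 load 0.6568

Γ_L=0.846154, Γ_S=0.500000; launch V₁=1·25/100=0.250000
k=0 src: V=0.2500
k=1 load: inc=0.250000, refl=0.250000·0.846154=0.2115; V=0.000000+0.250000+0.211538=0.4615
k=2 src: inc=0.211538, refl=0.211538·0.500000=0.1058; V=0.250000+0.211538+0.105769=0.5673
k=3 load: inc=0.105769, refl=0.105769·0.846154=0.0895; V=0.461538+0.105769+0.089497=0.6568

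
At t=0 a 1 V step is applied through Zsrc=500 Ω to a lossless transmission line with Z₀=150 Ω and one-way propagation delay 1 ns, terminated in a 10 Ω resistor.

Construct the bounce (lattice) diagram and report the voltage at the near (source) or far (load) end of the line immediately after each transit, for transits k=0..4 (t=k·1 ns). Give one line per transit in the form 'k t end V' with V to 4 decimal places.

Γ_L=-0.875000, Γ_S=0.538462; launch V₁=1·150/650=0.230769
k=0 src: V=0.2308
k=1 load: inc=0.230769, refl=0.230769·-0.875000=-0.2019; V=0.000000+0.230769+-0.201923=0.0288
k=2 src: inc=-0.201923, refl=-0.201923·0.538462=-0.1087; V=0.230769+-0.201923+-0.108728=-0.0799
k=3 load: inc=-0.108728, refl=-0.108728·-0.875000=0.0951; V=0.028846+-0.108728+0.095137=0.0153
k=4 src: inc=0.095137, refl=0.095137·0.538462=0.0512; V=-0.079882+0.095137+0.051228=0.0665

0 0 source 0.2308
1 1 load 0.0288
2 2 source -0.0799
3 3 load 0.0153
4 4 source 0.0665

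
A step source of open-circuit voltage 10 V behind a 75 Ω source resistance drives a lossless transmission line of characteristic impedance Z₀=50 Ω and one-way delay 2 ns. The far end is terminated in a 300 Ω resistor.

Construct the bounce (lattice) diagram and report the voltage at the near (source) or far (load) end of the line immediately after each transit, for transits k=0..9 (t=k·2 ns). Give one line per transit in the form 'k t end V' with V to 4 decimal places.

0 0 source 4.0000
1 2 load 6.8571
2 4 source 7.4286
3 6 load 7.8367
4 8 source 7.9184
5 10 load 7.9767
6 12 source 7.9883
7 14 load 7.9967
8 16 source 7.9983
9 18 load 7.9995

Γ_L=0.714286, Γ_S=0.200000; launch V₁=10·50/125=4.000000
k=0 src: V=4.0000
k=1 load: inc=4.000000, refl=4.000000·0.714286=2.8571; V=0.000000+4.000000+2.857143=6.8571
k=2 src: inc=2.857143, refl=2.857143·0.200000=0.5714; V=4.000000+2.857143+0.571429=7.4286
k=3 load: inc=0.571429, refl=0.571429·0.714286=0.4082; V=6.857143+0.571429+0.408163=7.8367
k=4 src: inc=0.408163, refl=0.408163·0.200000=0.0816; V=7.428571+0.408163+0.081633=7.9184
k=5 load: inc=0.081633, refl=0.081633·0.714286=0.0583; V=7.836735+0.081633+0.058309=7.9767
k=6 src: inc=0.058309, refl=0.058309·0.200000=0.0117; V=7.918367+0.058309+0.011662=7.9883
k=7 load: inc=0.011662, refl=0.011662·0.714286=0.0083; V=7.976676+0.011662+0.008330=7.9967
k=8 src: inc=0.008330, refl=0.008330·0.200000=0.0017; V=7.988338+0.008330+0.001666=7.9983
k=9 load: inc=0.001666, refl=0.001666·0.714286=0.0012; V=7.996668+0.001666+0.001190=7.9995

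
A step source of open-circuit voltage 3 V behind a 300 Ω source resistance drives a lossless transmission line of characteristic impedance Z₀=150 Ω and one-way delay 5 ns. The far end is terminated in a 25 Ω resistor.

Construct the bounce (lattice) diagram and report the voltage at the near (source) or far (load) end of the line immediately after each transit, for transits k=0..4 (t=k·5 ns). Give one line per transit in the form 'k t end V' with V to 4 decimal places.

Γ_L=-0.714286, Γ_S=0.333333; launch V₁=3·150/450=1.000000
k=0 src: V=1.0000
k=1 load: inc=1.000000, refl=1.000000·-0.714286=-0.7143; V=0.000000+1.000000+-0.714286=0.2857
k=2 src: inc=-0.714286, refl=-0.714286·0.333333=-0.2381; V=1.000000+-0.714286+-0.238095=0.0476
k=3 load: inc=-0.238095, refl=-0.238095·-0.714286=0.1701; V=0.285714+-0.238095+0.170068=0.2177
k=4 src: inc=0.170068, refl=0.170068·0.333333=0.0567; V=0.047619+0.170068+0.056689=0.2744

0 0 source 1.0000
1 5 load 0.2857
2 10 source 0.0476
3 15 load 0.2177
4 20 source 0.2744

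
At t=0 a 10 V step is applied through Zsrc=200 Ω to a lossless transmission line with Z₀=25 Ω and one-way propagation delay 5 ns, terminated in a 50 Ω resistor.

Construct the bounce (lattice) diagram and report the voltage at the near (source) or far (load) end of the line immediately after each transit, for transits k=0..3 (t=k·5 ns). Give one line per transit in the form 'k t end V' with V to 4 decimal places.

Γ_L=0.333333, Γ_S=0.777778; launch V₁=10·25/225=1.111111
k=0 src: V=1.1111
k=1 load: inc=1.111111, refl=1.111111·0.333333=0.3704; V=0.000000+1.111111+0.370370=1.4815
k=2 src: inc=0.370370, refl=0.370370·0.777778=0.2881; V=1.111111+0.370370+0.288066=1.7695
k=3 load: inc=0.288066, refl=0.288066·0.333333=0.0960; V=1.481481+0.288066+0.096022=1.8656

0 0 source 1.1111
1 5 load 1.4815
2 10 source 1.7695
3 15 load 1.8656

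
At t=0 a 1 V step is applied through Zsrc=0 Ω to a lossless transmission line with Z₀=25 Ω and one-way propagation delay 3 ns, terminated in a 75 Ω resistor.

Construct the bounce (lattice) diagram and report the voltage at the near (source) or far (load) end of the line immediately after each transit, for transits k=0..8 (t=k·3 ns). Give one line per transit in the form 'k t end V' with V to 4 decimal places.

Γ_L=0.500000, Γ_S=-1.000000; launch V₁=1·25/25=1.000000
k=0 src: V=1.0000
k=1 load: inc=1.000000, refl=1.000000·0.500000=0.5000; V=0.000000+1.000000+0.500000=1.5000
k=2 src: inc=0.500000, refl=0.500000·-1.000000=-0.5000; V=1.000000+0.500000+-0.500000=1.0000
k=3 load: inc=-0.500000, refl=-0.500000·0.500000=-0.2500; V=1.500000+-0.500000+-0.250000=0.7500
k=4 src: inc=-0.250000, refl=-0.250000·-1.000000=0.2500; V=1.000000+-0.250000+0.250000=1.0000
k=5 load: inc=0.250000, refl=0.250000·0.500000=0.1250; V=0.750000+0.250000+0.125000=1.1250
k=6 src: inc=0.125000, refl=0.125000·-1.000000=-0.1250; V=1.000000+0.125000+-0.125000=1.0000
k=7 load: inc=-0.125000, refl=-0.125000·0.500000=-0.0625; V=1.125000+-0.125000+-0.062500=0.9375
k=8 src: inc=-0.062500, refl=-0.062500·-1.000000=0.0625; V=1.000000+-0.062500+0.062500=1.0000

0 0 source 1.0000
1 3 load 1.5000
2 6 source 1.0000
3 9 load 0.7500
4 12 source 1.0000
5 15 load 1.1250
6 18 source 1.0000
7 21 load 0.9375
8 24 source 1.0000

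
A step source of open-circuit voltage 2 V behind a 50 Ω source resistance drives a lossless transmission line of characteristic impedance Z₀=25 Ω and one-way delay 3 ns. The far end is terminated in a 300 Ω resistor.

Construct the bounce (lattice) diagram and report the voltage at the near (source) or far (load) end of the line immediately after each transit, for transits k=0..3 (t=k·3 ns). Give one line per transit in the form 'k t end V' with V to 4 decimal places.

0 0 source 0.6667
1 3 load 1.2308
2 6 source 1.4188
3 9 load 1.5779

Γ_L=0.846154, Γ_S=0.333333; launch V₁=2·25/75=0.666667
k=0 src: V=0.6667
k=1 load: inc=0.666667, refl=0.666667·0.846154=0.5641; V=0.000000+0.666667+0.564103=1.2308
k=2 src: inc=0.564103, refl=0.564103·0.333333=0.1880; V=0.666667+0.564103+0.188034=1.4188
k=3 load: inc=0.188034, refl=0.188034·0.846154=0.1591; V=1.230769+0.188034+0.159106=1.5779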